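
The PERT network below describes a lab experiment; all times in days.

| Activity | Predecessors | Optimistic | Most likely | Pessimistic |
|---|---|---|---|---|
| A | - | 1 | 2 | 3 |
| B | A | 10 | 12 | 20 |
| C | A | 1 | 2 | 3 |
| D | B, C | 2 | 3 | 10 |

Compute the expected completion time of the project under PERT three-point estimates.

te_A = (1 + 4·2 + 3)/6 = 12/6 = 2
te_B = (10 + 4·12 + 20)/6 = 78/6 = 13
te_C = (1 + 4·2 + 3)/6 = 12/6 = 2
te_D = (2 + 4·3 + 10)/6 = 24/6 = 4

Forward pass:
ES_A = 0; EF_A = 2
ES_B = 2; EF_B = 2+13 = 15
ES_C = 2; EF_C = 2+2 = 4
ES_D = max(EF_B=15, EF_C=4) = 15; EF_D = 15+4 = 19
Expected project duration μ = 19 days. Critical path: A → B → D.

19 days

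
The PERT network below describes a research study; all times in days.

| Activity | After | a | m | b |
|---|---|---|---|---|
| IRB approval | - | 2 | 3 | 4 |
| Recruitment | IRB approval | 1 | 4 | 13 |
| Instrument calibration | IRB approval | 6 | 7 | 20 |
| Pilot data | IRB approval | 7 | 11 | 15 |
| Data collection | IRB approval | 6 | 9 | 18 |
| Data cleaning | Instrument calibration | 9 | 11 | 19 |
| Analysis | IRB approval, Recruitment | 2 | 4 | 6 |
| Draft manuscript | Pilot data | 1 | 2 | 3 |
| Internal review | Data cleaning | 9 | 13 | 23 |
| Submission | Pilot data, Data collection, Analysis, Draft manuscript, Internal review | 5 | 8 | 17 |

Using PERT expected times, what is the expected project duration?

47 days

te_IRB approval = (2 + 4·3 + 4)/6 = 18/6 = 3
te_Recruitment = (1 + 4·4 + 13)/6 = 30/6 = 5
te_Instrument calibration = (6 + 4·7 + 20)/6 = 54/6 = 9
te_Pilot data = (7 + 4·11 + 15)/6 = 66/6 = 11
te_Data collection = (6 + 4·9 + 18)/6 = 60/6 = 10
te_Data cleaning = (9 + 4·11 + 19)/6 = 72/6 = 12
te_Analysis = (2 + 4·4 + 6)/6 = 24/6 = 4
te_Draft manuscript = (1 + 4·2 + 3)/6 = 12/6 = 2
te_Internal review = (9 + 4·13 + 23)/6 = 84/6 = 14
te_Submission = (5 + 4·8 + 17)/6 = 54/6 = 9

Forward pass:
ES_IRB approval = 0; EF_IRB approval = 3
ES_Recruitment = 3; EF_Recruitment = 3+5 = 8
ES_Instrument calibration = 3; EF_Instrument calibration = 3+9 = 12
ES_Pilot data = 3; EF_Pilot data = 3+11 = 14
ES_Data collection = 3; EF_Data collection = 3+10 = 13
ES_Data cleaning = 12; EF_Data cleaning = 12+12 = 24
ES_Analysis = max(EF_IRB approval=3, EF_Recruitment=8) = 8; EF_Analysis = 8+4 = 12
ES_Draft manuscript = 14; EF_Draft manuscript = 14+2 = 16
ES_Internal review = 24; EF_Internal review = 24+14 = 38
ES_Submission = max(EF_Pilot data=14, EF_Data collection=13, EF_Analysis=12, EF_Draft manuscript=16, EF_Internal review=38) = 38; EF_Submission = 38+9 = 47
Expected project duration μ = 47 days. Critical path: IRB approval → Instrument calibration → Data cleaning → Internal review → Submission.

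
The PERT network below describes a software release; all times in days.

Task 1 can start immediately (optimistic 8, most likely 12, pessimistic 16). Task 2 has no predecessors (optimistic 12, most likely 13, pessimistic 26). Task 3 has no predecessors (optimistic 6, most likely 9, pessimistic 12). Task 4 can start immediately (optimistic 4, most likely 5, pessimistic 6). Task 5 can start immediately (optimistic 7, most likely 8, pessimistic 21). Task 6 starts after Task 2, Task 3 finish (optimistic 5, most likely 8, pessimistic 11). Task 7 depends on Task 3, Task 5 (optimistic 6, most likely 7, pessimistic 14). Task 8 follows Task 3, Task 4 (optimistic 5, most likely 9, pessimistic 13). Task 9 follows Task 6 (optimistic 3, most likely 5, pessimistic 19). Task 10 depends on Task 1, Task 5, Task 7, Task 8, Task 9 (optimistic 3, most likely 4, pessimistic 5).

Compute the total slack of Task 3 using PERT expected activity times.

6 days

te_Task 1 = (8 + 4·12 + 16)/6 = 72/6 = 12
te_Task 2 = (12 + 4·13 + 26)/6 = 90/6 = 15
te_Task 3 = (6 + 4·9 + 12)/6 = 54/6 = 9
te_Task 4 = (4 + 4·5 + 6)/6 = 30/6 = 5
te_Task 5 = (7 + 4·8 + 21)/6 = 60/6 = 10
te_Task 6 = (5 + 4·8 + 11)/6 = 48/6 = 8
te_Task 7 = (6 + 4·7 + 14)/6 = 48/6 = 8
te_Task 8 = (5 + 4·9 + 13)/6 = 54/6 = 9
te_Task 9 = (3 + 4·5 + 19)/6 = 42/6 = 7
te_Task 10 = (3 + 4·4 + 5)/6 = 24/6 = 4

Forward pass:
ES_Task 1 = 0; EF_Task 1 = 12
ES_Task 2 = 0; EF_Task 2 = 15
ES_Task 3 = 0; EF_Task 3 = 9
ES_Task 4 = 0; EF_Task 4 = 5
ES_Task 5 = 0; EF_Task 5 = 10
ES_Task 6 = max(EF_Task 2=15, EF_Task 3=9) = 15; EF_Task 6 = 15+8 = 23
ES_Task 7 = max(EF_Task 3=9, EF_Task 5=10) = 10; EF_Task 7 = 10+8 = 18
ES_Task 8 = max(EF_Task 3=9, EF_Task 4=5) = 9; EF_Task 8 = 9+9 = 18
ES_Task 9 = 23; EF_Task 9 = 23+7 = 30
ES_Task 10 = max(EF_Task 1=12, EF_Task 5=10, EF_Task 7=18, EF_Task 8=18, EF_Task 9=30) = 30; EF_Task 10 = 30+4 = 34
Expected project duration μ = 34 days. Critical path: Task 2 → Task 6 → Task 9 → Task 10.

Backward pass:
LF_Task 10 = 34; LS_Task 10 = 34−4 = 30
LF_Task 9 = LS_Task 10 = 30; LS_Task 9 = 30−7 = 23
LF_Task 8 = LS_Task 10 = 30; LS_Task 8 = 30−9 = 21
LF_Task 7 = LS_Task 10 = 30; LS_Task 7 = 30−8 = 22
LF_Task 6 = LS_Task 9 = 23; LS_Task 6 = 23−8 = 15
LF_Task 5 = min(LS_Task 7=22, LS_Task 10=30) = 22; LS_Task 5 = 22−10 = 12
LF_Task 4 = LS_Task 8 = 21; LS_Task 4 = 21−5 = 16
LF_Task 3 = min(LS_Task 6=15, LS_Task 7=22, LS_Task 8=21) = 15; LS_Task 3 = 15−9 = 6
LF_Task 2 = LS_Task 6 = 15; LS_Task 2 = 15−15 = 0
LF_Task 1 = LS_Task 10 = 30; LS_Task 1 = 30−12 = 18
Slack_Task 3 = LS_Task 3 − ES_Task 3 = 6 − 0 = 6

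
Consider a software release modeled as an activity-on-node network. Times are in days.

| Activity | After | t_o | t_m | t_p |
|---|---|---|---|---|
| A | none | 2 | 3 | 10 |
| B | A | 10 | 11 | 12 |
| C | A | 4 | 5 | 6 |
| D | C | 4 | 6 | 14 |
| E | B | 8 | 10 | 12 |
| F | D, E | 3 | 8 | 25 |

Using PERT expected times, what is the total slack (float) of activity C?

te_A = (2 + 4·3 + 10)/6 = 24/6 = 4
te_B = (10 + 4·11 + 12)/6 = 66/6 = 11
te_C = (4 + 4·5 + 6)/6 = 30/6 = 5
te_D = (4 + 4·6 + 14)/6 = 42/6 = 7
te_E = (8 + 4·10 + 12)/6 = 60/6 = 10
te_F = (3 + 4·8 + 25)/6 = 60/6 = 10

Forward pass:
ES_A = 0; EF_A = 4
ES_B = 4; EF_B = 4+11 = 15
ES_C = 4; EF_C = 4+5 = 9
ES_D = 9; EF_D = 9+7 = 16
ES_E = 15; EF_E = 15+10 = 25
ES_F = max(EF_D=16, EF_E=25) = 25; EF_F = 25+10 = 35
Expected project duration μ = 35 days. Critical path: A → B → E → F.

Backward pass:
LF_F = 35; LS_F = 35−10 = 25
LF_E = LS_F = 25; LS_E = 25−10 = 15
LF_D = LS_F = 25; LS_D = 25−7 = 18
LF_C = LS_D = 18; LS_C = 18−5 = 13
LF_B = LS_E = 15; LS_B = 15−11 = 4
LF_A = min(LS_B=4, LS_C=13) = 4; LS_A = 4−4 = 0
Slack_C = LS_C − ES_C = 13 − 4 = 9

9 days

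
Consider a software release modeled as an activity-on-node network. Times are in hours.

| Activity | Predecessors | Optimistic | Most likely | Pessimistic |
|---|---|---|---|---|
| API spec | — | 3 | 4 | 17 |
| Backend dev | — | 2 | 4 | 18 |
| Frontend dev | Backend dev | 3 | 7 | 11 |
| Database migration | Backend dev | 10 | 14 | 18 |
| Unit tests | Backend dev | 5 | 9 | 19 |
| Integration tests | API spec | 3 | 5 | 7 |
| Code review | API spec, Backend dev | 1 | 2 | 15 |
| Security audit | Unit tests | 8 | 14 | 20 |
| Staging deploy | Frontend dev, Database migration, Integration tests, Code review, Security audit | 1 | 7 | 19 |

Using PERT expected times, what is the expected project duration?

te_API spec = (3 + 4·4 + 17)/6 = 36/6 = 6
te_Backend dev = (2 + 4·4 + 18)/6 = 36/6 = 6
te_Frontend dev = (3 + 4·7 + 11)/6 = 42/6 = 7
te_Database migration = (10 + 4·14 + 18)/6 = 84/6 = 14
te_Unit tests = (5 + 4·9 + 19)/6 = 60/6 = 10
te_Integration tests = (3 + 4·5 + 7)/6 = 30/6 = 5
te_Code review = (1 + 4·2 + 15)/6 = 24/6 = 4
te_Security audit = (8 + 4·14 + 20)/6 = 84/6 = 14
te_Staging deploy = (1 + 4·7 + 19)/6 = 48/6 = 8

Forward pass:
ES_API spec = 0; EF_API spec = 6
ES_Backend dev = 0; EF_Backend dev = 6
ES_Frontend dev = 6; EF_Frontend dev = 6+7 = 13
ES_Database migration = 6; EF_Database migration = 6+14 = 20
ES_Unit tests = 6; EF_Unit tests = 6+10 = 16
ES_Integration tests = 6; EF_Integration tests = 6+5 = 11
ES_Code review = max(EF_API spec=6, EF_Backend dev=6) = 6; EF_Code review = 6+4 = 10
ES_Security audit = 16; EF_Security audit = 16+14 = 30
ES_Staging deploy = max(EF_Frontend dev=13, EF_Database migration=20, EF_Integration tests=11, EF_Code review=10, EF_Security audit=30) = 30; EF_Staging deploy = 30+8 = 38
Expected project duration μ = 38 hours. Critical path: Backend dev → Unit tests → Security audit → Staging deploy.

38 hours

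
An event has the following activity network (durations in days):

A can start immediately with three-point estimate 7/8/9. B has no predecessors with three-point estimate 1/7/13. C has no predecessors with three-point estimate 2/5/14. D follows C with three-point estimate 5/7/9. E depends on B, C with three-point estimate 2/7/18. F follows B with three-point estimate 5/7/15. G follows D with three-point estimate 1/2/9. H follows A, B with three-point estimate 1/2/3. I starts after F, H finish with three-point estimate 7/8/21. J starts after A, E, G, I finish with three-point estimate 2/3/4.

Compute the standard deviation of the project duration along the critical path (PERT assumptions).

te_A = (7 + 4·8 + 9)/6 = 48/6 = 8; σ²_A = ((9−7)/6)² = 0.111
te_B = (1 + 4·7 + 13)/6 = 42/6 = 7; σ²_B = ((13−1)/6)² = 4.000
te_C = (2 + 4·5 + 14)/6 = 36/6 = 6; σ²_C = ((14−2)/6)² = 4.000
te_D = (5 + 4·7 + 9)/6 = 42/6 = 7; σ²_D = ((9−5)/6)² = 0.444
te_E = (2 + 4·7 + 18)/6 = 48/6 = 8; σ²_E = ((18−2)/6)² = 7.111
te_F = (5 + 4·7 + 15)/6 = 48/6 = 8; σ²_F = ((15−5)/6)² = 2.778
te_G = (1 + 4·2 + 9)/6 = 18/6 = 3; σ²_G = ((9−1)/6)² = 1.778
te_H = (1 + 4·2 + 3)/6 = 12/6 = 2; σ²_H = ((3−1)/6)² = 0.111
te_I = (7 + 4·8 + 21)/6 = 60/6 = 10; σ²_I = ((21−7)/6)² = 5.444
te_J = (2 + 4·3 + 4)/6 = 18/6 = 3; σ²_J = ((4−2)/6)² = 0.111

Forward pass:
ES_A = 0; EF_A = 8
ES_B = 0; EF_B = 7
ES_C = 0; EF_C = 6
ES_D = 6; EF_D = 6+7 = 13
ES_E = max(EF_B=7, EF_C=6) = 7; EF_E = 7+8 = 15
ES_F = 7; EF_F = 7+8 = 15
ES_G = 13; EF_G = 13+3 = 16
ES_H = max(EF_A=8, EF_B=7) = 8; EF_H = 8+2 = 10
ES_I = max(EF_F=15, EF_H=10) = 15; EF_I = 15+10 = 25
ES_J = max(EF_A=8, EF_E=15, EF_G=16, EF_I=25) = 25; EF_J = 25+3 = 28
Expected project duration μ = 28 days. Critical path: B → F → I → J.

Variance along critical path = 4.000 + 2.778 + 5.444 + 0.111 = 12.333
σ = √12.333 = 3.512 days

3.51 days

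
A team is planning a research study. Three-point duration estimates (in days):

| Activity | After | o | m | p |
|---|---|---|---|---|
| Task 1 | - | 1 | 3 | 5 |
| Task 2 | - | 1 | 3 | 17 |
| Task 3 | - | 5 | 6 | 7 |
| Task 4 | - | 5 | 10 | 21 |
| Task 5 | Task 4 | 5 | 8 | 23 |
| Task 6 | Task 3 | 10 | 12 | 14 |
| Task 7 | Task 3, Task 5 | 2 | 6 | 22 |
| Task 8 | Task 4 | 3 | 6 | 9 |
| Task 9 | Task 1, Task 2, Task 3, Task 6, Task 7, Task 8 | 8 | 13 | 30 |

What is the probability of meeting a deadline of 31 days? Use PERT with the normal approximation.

te_Task 1 = (1 + 4·3 + 5)/6 = 18/6 = 3; σ²_Task 1 = ((5−1)/6)² = 0.444
te_Task 2 = (1 + 4·3 + 17)/6 = 30/6 = 5; σ²_Task 2 = ((17−1)/6)² = 7.111
te_Task 3 = (5 + 4·6 + 7)/6 = 36/6 = 6; σ²_Task 3 = ((7−5)/6)² = 0.111
te_Task 4 = (5 + 4·10 + 21)/6 = 66/6 = 11; σ²_Task 4 = ((21−5)/6)² = 7.111
te_Task 5 = (5 + 4·8 + 23)/6 = 60/6 = 10; σ²_Task 5 = ((23−5)/6)² = 9.000
te_Task 6 = (10 + 4·12 + 14)/6 = 72/6 = 12; σ²_Task 6 = ((14−10)/6)² = 0.444
te_Task 7 = (2 + 4·6 + 22)/6 = 48/6 = 8; σ²_Task 7 = ((22−2)/6)² = 11.111
te_Task 8 = (3 + 4·6 + 9)/6 = 36/6 = 6; σ²_Task 8 = ((9−3)/6)² = 1.000
te_Task 9 = (8 + 4·13 + 30)/6 = 90/6 = 15; σ²_Task 9 = ((30−8)/6)² = 13.444

Forward pass:
ES_Task 1 = 0; EF_Task 1 = 3
ES_Task 2 = 0; EF_Task 2 = 5
ES_Task 3 = 0; EF_Task 3 = 6
ES_Task 4 = 0; EF_Task 4 = 11
ES_Task 5 = 11; EF_Task 5 = 11+10 = 21
ES_Task 6 = 6; EF_Task 6 = 6+12 = 18
ES_Task 7 = max(EF_Task 3=6, EF_Task 5=21) = 21; EF_Task 7 = 21+8 = 29
ES_Task 8 = 11; EF_Task 8 = 11+6 = 17
ES_Task 9 = max(EF_Task 1=3, EF_Task 2=5, EF_Task 3=6, EF_Task 6=18, EF_Task 7=29, EF_Task 8=17) = 29; EF_Task 9 = 29+15 = 44
Expected project duration μ = 44 days. Critical path: Task 4 → Task 5 → Task 7 → Task 9.

Variance along critical path = 7.111 + 9.000 + 11.111 + 13.444 = 40.667; σ = √40.667 = 6.377 days.
Z = (31 − 44) / 6.377 = -2.039
P(T ≤ 31) = Φ(-2.039) ≈ 0.021

0.021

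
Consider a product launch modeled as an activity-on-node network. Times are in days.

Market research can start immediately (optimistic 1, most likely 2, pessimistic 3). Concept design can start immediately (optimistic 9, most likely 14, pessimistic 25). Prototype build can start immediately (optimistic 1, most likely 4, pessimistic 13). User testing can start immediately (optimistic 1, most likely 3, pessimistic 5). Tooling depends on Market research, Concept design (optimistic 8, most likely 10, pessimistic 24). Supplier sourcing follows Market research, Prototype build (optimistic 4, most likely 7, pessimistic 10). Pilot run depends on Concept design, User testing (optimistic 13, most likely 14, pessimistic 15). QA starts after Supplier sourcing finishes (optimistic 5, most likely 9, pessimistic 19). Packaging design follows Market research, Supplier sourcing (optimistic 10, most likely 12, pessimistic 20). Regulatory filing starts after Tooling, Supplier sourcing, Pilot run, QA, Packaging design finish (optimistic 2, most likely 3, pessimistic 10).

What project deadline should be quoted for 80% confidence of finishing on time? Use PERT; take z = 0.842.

35.5 days

te_Market research = (1 + 4·2 + 3)/6 = 12/6 = 2; σ²_Market research = ((3−1)/6)² = 0.111
te_Concept design = (9 + 4·14 + 25)/6 = 90/6 = 15; σ²_Concept design = ((25−9)/6)² = 7.111
te_Prototype build = (1 + 4·4 + 13)/6 = 30/6 = 5; σ²_Prototype build = ((13−1)/6)² = 4.000
te_User testing = (1 + 4·3 + 5)/6 = 18/6 = 3; σ²_User testing = ((5−1)/6)² = 0.444
te_Tooling = (8 + 4·10 + 24)/6 = 72/6 = 12; σ²_Tooling = ((24−8)/6)² = 7.111
te_Supplier sourcing = (4 + 4·7 + 10)/6 = 42/6 = 7; σ²_Supplier sourcing = ((10−4)/6)² = 1.000
te_Pilot run = (13 + 4·14 + 15)/6 = 84/6 = 14; σ²_Pilot run = ((15−13)/6)² = 0.111
te_QA = (5 + 4·9 + 19)/6 = 60/6 = 10; σ²_QA = ((19−5)/6)² = 5.444
te_Packaging design = (10 + 4·12 + 20)/6 = 78/6 = 13; σ²_Packaging design = ((20−10)/6)² = 2.778
te_Regulatory filing = (2 + 4·3 + 10)/6 = 24/6 = 4; σ²_Regulatory filing = ((10−2)/6)² = 1.778

Forward pass:
ES_Market research = 0; EF_Market research = 2
ES_Concept design = 0; EF_Concept design = 15
ES_Prototype build = 0; EF_Prototype build = 5
ES_User testing = 0; EF_User testing = 3
ES_Tooling = max(EF_Market research=2, EF_Concept design=15) = 15; EF_Tooling = 15+12 = 27
ES_Supplier sourcing = max(EF_Market research=2, EF_Prototype build=5) = 5; EF_Supplier sourcing = 5+7 = 12
ES_Pilot run = max(EF_Concept design=15, EF_User testing=3) = 15; EF_Pilot run = 15+14 = 29
ES_QA = 12; EF_QA = 12+10 = 22
ES_Packaging design = max(EF_Market research=2, EF_Supplier sourcing=12) = 12; EF_Packaging design = 12+13 = 25
ES_Regulatory filing = max(EF_Tooling=27, EF_Supplier sourcing=12, EF_Pilot run=29, EF_QA=22, EF_Packaging design=25) = 29; EF_Regulatory filing = 29+4 = 33
Expected project duration μ = 33 days. Critical path: Concept design → Pilot run → Regulatory filing.

Variance along critical path = 7.111 + 0.111 + 1.778 = 9.000; σ = 3.000 days.
D = μ + z·σ = 33 + 0.842·3.000 = 35.5 days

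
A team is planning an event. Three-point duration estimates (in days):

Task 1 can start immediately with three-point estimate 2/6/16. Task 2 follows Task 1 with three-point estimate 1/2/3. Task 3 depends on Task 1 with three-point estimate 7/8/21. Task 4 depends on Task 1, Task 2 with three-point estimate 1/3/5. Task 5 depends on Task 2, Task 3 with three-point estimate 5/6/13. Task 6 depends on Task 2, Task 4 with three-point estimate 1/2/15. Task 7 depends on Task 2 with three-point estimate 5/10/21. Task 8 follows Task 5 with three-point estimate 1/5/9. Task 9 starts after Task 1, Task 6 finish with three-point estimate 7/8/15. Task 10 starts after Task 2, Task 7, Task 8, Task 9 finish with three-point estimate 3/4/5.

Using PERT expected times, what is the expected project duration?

33 days

te_Task 1 = (2 + 4·6 + 16)/6 = 42/6 = 7
te_Task 2 = (1 + 4·2 + 3)/6 = 12/6 = 2
te_Task 3 = (7 + 4·8 + 21)/6 = 60/6 = 10
te_Task 4 = (1 + 4·3 + 5)/6 = 18/6 = 3
te_Task 5 = (5 + 4·6 + 13)/6 = 42/6 = 7
te_Task 6 = (1 + 4·2 + 15)/6 = 24/6 = 4
te_Task 7 = (5 + 4·10 + 21)/6 = 66/6 = 11
te_Task 8 = (1 + 4·5 + 9)/6 = 30/6 = 5
te_Task 9 = (7 + 4·8 + 15)/6 = 54/6 = 9
te_Task 10 = (3 + 4·4 + 5)/6 = 24/6 = 4

Forward pass:
ES_Task 1 = 0; EF_Task 1 = 7
ES_Task 2 = 7; EF_Task 2 = 7+2 = 9
ES_Task 3 = 7; EF_Task 3 = 7+10 = 17
ES_Task 4 = max(EF_Task 1=7, EF_Task 2=9) = 9; EF_Task 4 = 9+3 = 12
ES_Task 5 = max(EF_Task 2=9, EF_Task 3=17) = 17; EF_Task 5 = 17+7 = 24
ES_Task 6 = max(EF_Task 2=9, EF_Task 4=12) = 12; EF_Task 6 = 12+4 = 16
ES_Task 7 = 9; EF_Task 7 = 9+11 = 20
ES_Task 8 = 24; EF_Task 8 = 24+5 = 29
ES_Task 9 = max(EF_Task 1=7, EF_Task 6=16) = 16; EF_Task 9 = 16+9 = 25
ES_Task 10 = max(EF_Task 2=9, EF_Task 7=20, EF_Task 8=29, EF_Task 9=25) = 29; EF_Task 10 = 29+4 = 33
Expected project duration μ = 33 days. Critical path: Task 1 → Task 3 → Task 5 → Task 8 → Task 10.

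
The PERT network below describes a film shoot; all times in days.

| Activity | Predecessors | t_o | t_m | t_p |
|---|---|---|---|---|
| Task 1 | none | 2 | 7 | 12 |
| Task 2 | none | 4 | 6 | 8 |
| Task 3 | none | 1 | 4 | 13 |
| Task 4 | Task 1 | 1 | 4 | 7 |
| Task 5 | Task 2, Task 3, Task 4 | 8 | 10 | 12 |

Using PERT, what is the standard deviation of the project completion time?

2.05 days

te_Task 1 = (2 + 4·7 + 12)/6 = 42/6 = 7; σ²_Task 1 = ((12−2)/6)² = 2.778
te_Task 2 = (4 + 4·6 + 8)/6 = 36/6 = 6; σ²_Task 2 = ((8−4)/6)² = 0.444
te_Task 3 = (1 + 4·4 + 13)/6 = 30/6 = 5; σ²_Task 3 = ((13−1)/6)² = 4.000
te_Task 4 = (1 + 4·4 + 7)/6 = 24/6 = 4; σ²_Task 4 = ((7−1)/6)² = 1.000
te_Task 5 = (8 + 4·10 + 12)/6 = 60/6 = 10; σ²_Task 5 = ((12−8)/6)² = 0.444

Forward pass:
ES_Task 1 = 0; EF_Task 1 = 7
ES_Task 2 = 0; EF_Task 2 = 6
ES_Task 3 = 0; EF_Task 3 = 5
ES_Task 4 = 7; EF_Task 4 = 7+4 = 11
ES_Task 5 = max(EF_Task 2=6, EF_Task 3=5, EF_Task 4=11) = 11; EF_Task 5 = 11+10 = 21
Expected project duration μ = 21 days. Critical path: Task 1 → Task 4 → Task 5.

Variance along critical path = 2.778 + 1.000 + 0.444 = 4.222
σ = √4.222 = 2.055 days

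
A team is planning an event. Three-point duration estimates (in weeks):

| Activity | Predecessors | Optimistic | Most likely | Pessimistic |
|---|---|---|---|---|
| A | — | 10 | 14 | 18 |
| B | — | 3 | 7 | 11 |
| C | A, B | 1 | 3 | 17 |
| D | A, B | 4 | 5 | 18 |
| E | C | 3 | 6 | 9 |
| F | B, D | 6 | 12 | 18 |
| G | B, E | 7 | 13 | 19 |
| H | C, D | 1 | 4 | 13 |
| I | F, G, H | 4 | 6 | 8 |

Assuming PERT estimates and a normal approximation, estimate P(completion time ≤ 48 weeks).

0.855

te_A = (10 + 4·14 + 18)/6 = 84/6 = 14; σ²_A = ((18−10)/6)² = 1.778
te_B = (3 + 4·7 + 11)/6 = 42/6 = 7; σ²_B = ((11−3)/6)² = 1.778
te_C = (1 + 4·3 + 17)/6 = 30/6 = 5; σ²_C = ((17−1)/6)² = 7.111
te_D = (4 + 4·5 + 18)/6 = 42/6 = 7; σ²_D = ((18−4)/6)² = 5.444
te_E = (3 + 4·6 + 9)/6 = 36/6 = 6; σ²_E = ((9−3)/6)² = 1.000
te_F = (6 + 4·12 + 18)/6 = 72/6 = 12; σ²_F = ((18−6)/6)² = 4.000
te_G = (7 + 4·13 + 19)/6 = 78/6 = 13; σ²_G = ((19−7)/6)² = 4.000
te_H = (1 + 4·4 + 13)/6 = 30/6 = 5; σ²_H = ((13−1)/6)² = 4.000
te_I = (4 + 4·6 + 8)/6 = 36/6 = 6; σ²_I = ((8−4)/6)² = 0.444

Forward pass:
ES_A = 0; EF_A = 14
ES_B = 0; EF_B = 7
ES_C = max(EF_A=14, EF_B=7) = 14; EF_C = 14+5 = 19
ES_D = max(EF_A=14, EF_B=7) = 14; EF_D = 14+7 = 21
ES_E = 19; EF_E = 19+6 = 25
ES_F = max(EF_B=7, EF_D=21) = 21; EF_F = 21+12 = 33
ES_G = max(EF_B=7, EF_E=25) = 25; EF_G = 25+13 = 38
ES_H = max(EF_C=19, EF_D=21) = 21; EF_H = 21+5 = 26
ES_I = max(EF_F=33, EF_G=38, EF_H=26) = 38; EF_I = 38+6 = 44
Expected project duration μ = 44 weeks. Critical path: A → C → E → G → I.

Variance along critical path = 1.778 + 7.111 + 1.000 + 4.000 + 0.444 = 14.333; σ = √14.333 = 3.786 weeks.
Z = (48 − 44) / 3.786 = 1.057
P(T ≤ 48) = Φ(1.057) ≈ 0.855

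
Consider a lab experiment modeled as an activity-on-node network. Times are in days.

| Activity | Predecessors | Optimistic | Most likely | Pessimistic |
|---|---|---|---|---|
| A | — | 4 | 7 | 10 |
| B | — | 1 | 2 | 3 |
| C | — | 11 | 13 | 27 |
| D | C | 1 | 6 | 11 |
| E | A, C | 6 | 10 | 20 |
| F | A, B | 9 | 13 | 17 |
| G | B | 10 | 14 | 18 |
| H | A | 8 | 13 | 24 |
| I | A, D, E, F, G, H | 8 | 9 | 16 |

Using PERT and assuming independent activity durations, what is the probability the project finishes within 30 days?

te_A = (4 + 4·7 + 10)/6 = 42/6 = 7; σ²_A = ((10−4)/6)² = 1.000
te_B = (1 + 4·2 + 3)/6 = 12/6 = 2; σ²_B = ((3−1)/6)² = 0.111
te_C = (11 + 4·13 + 27)/6 = 90/6 = 15; σ²_C = ((27−11)/6)² = 7.111
te_D = (1 + 4·6 + 11)/6 = 36/6 = 6; σ²_D = ((11−1)/6)² = 2.778
te_E = (6 + 4·10 + 20)/6 = 66/6 = 11; σ²_E = ((20−6)/6)² = 5.444
te_F = (9 + 4·13 + 17)/6 = 78/6 = 13; σ²_F = ((17−9)/6)² = 1.778
te_G = (10 + 4·14 + 18)/6 = 84/6 = 14; σ²_G = ((18−10)/6)² = 1.778
te_H = (8 + 4·13 + 24)/6 = 84/6 = 14; σ²_H = ((24−8)/6)² = 7.111
te_I = (8 + 4·9 + 16)/6 = 60/6 = 10; σ²_I = ((16−8)/6)² = 1.778

Forward pass:
ES_A = 0; EF_A = 7
ES_B = 0; EF_B = 2
ES_C = 0; EF_C = 15
ES_D = 15; EF_D = 15+6 = 21
ES_E = max(EF_A=7, EF_C=15) = 15; EF_E = 15+11 = 26
ES_F = max(EF_A=7, EF_B=2) = 7; EF_F = 7+13 = 20
ES_G = 2; EF_G = 2+14 = 16
ES_H = 7; EF_H = 7+14 = 21
ES_I = max(EF_A=7, EF_D=21, EF_E=26, EF_F=20, EF_G=16, EF_H=21) = 26; EF_I = 26+10 = 36
Expected project duration μ = 36 days. Critical path: C → E → I.

Variance along critical path = 7.111 + 5.444 + 1.778 = 14.333; σ = √14.333 = 3.786 days.
Z = (30 − 36) / 3.786 = -1.585
P(T ≤ 30) = Φ(-1.585) ≈ 0.057

0.057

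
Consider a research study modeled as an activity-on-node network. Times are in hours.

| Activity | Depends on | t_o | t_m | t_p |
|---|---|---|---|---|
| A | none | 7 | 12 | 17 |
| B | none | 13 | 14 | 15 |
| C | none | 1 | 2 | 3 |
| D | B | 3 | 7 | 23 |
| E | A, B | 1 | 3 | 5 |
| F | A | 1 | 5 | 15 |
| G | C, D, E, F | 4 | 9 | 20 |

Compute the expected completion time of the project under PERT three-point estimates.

te_A = (7 + 4·12 + 17)/6 = 72/6 = 12
te_B = (13 + 4·14 + 15)/6 = 84/6 = 14
te_C = (1 + 4·2 + 3)/6 = 12/6 = 2
te_D = (3 + 4·7 + 23)/6 = 54/6 = 9
te_E = (1 + 4·3 + 5)/6 = 18/6 = 3
te_F = (1 + 4·5 + 15)/6 = 36/6 = 6
te_G = (4 + 4·9 + 20)/6 = 60/6 = 10

Forward pass:
ES_A = 0; EF_A = 12
ES_B = 0; EF_B = 14
ES_C = 0; EF_C = 2
ES_D = 14; EF_D = 14+9 = 23
ES_E = max(EF_A=12, EF_B=14) = 14; EF_E = 14+3 = 17
ES_F = 12; EF_F = 12+6 = 18
ES_G = max(EF_C=2, EF_D=23, EF_E=17, EF_F=18) = 23; EF_G = 23+10 = 33
Expected project duration μ = 33 hours. Critical path: B → D → G.

33 hours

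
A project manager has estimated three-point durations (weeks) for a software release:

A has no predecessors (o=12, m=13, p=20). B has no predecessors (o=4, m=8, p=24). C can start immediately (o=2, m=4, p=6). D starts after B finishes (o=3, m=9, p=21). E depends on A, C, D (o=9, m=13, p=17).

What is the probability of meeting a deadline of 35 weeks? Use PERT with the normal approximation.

0.665

te_A = (12 + 4·13 + 20)/6 = 84/6 = 14; σ²_A = ((20−12)/6)² = 1.778
te_B = (4 + 4·8 + 24)/6 = 60/6 = 10; σ²_B = ((24−4)/6)² = 11.111
te_C = (2 + 4·4 + 6)/6 = 24/6 = 4; σ²_C = ((6−2)/6)² = 0.444
te_D = (3 + 4·9 + 21)/6 = 60/6 = 10; σ²_D = ((21−3)/6)² = 9.000
te_E = (9 + 4·13 + 17)/6 = 78/6 = 13; σ²_E = ((17−9)/6)² = 1.778

Forward pass:
ES_A = 0; EF_A = 14
ES_B = 0; EF_B = 10
ES_C = 0; EF_C = 4
ES_D = 10; EF_D = 10+10 = 20
ES_E = max(EF_A=14, EF_C=4, EF_D=20) = 20; EF_E = 20+13 = 33
Expected project duration μ = 33 weeks. Critical path: B → D → E.

Variance along critical path = 11.111 + 9.000 + 1.778 = 21.889; σ = √21.889 = 4.679 weeks.
Z = (35 − 33) / 4.679 = 0.427
P(T ≤ 35) = Φ(0.427) ≈ 0.665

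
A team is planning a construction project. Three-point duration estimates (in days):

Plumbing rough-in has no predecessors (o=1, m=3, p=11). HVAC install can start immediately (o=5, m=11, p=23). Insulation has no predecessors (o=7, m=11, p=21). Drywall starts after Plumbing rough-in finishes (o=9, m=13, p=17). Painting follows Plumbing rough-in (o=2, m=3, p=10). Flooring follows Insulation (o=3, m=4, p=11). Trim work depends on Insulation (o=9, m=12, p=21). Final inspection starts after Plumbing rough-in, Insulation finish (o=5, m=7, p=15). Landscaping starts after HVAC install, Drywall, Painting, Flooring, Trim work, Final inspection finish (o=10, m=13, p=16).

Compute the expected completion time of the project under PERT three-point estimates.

38 days

te_Plumbing rough-in = (1 + 4·3 + 11)/6 = 24/6 = 4
te_HVAC install = (5 + 4·11 + 23)/6 = 72/6 = 12
te_Insulation = (7 + 4·11 + 21)/6 = 72/6 = 12
te_Drywall = (9 + 4·13 + 17)/6 = 78/6 = 13
te_Painting = (2 + 4·3 + 10)/6 = 24/6 = 4
te_Flooring = (3 + 4·4 + 11)/6 = 30/6 = 5
te_Trim work = (9 + 4·12 + 21)/6 = 78/6 = 13
te_Final inspection = (5 + 4·7 + 15)/6 = 48/6 = 8
te_Landscaping = (10 + 4·13 + 16)/6 = 78/6 = 13

Forward pass:
ES_Plumbing rough-in = 0; EF_Plumbing rough-in = 4
ES_HVAC install = 0; EF_HVAC install = 12
ES_Insulation = 0; EF_Insulation = 12
ES_Drywall = 4; EF_Drywall = 4+13 = 17
ES_Painting = 4; EF_Painting = 4+4 = 8
ES_Flooring = 12; EF_Flooring = 12+5 = 17
ES_Trim work = 12; EF_Trim work = 12+13 = 25
ES_Final inspection = max(EF_Plumbing rough-in=4, EF_Insulation=12) = 12; EF_Final inspection = 12+8 = 20
ES_Landscaping = max(EF_HVAC install=12, EF_Drywall=17, EF_Painting=8, EF_Flooring=17, EF_Trim work=25, EF_Final inspection=20) = 25; EF_Landscaping = 25+13 = 38
Expected project duration μ = 38 days. Critical path: Insulation → Trim work → Landscaping.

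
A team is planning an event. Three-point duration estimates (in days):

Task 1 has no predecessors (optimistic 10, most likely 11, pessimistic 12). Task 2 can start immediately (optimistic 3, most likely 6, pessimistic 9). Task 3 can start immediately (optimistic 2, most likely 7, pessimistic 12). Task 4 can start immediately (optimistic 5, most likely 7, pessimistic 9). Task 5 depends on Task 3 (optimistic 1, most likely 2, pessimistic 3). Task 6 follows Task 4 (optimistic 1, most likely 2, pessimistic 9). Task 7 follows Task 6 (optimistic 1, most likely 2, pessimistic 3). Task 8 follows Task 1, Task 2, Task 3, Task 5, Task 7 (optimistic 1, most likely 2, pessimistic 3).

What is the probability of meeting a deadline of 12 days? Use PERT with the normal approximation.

te_Task 1 = (10 + 4·11 + 12)/6 = 66/6 = 11; σ²_Task 1 = ((12−10)/6)² = 0.111
te_Task 2 = (3 + 4·6 + 9)/6 = 36/6 = 6; σ²_Task 2 = ((9−3)/6)² = 1.000
te_Task 3 = (2 + 4·7 + 12)/6 = 42/6 = 7; σ²_Task 3 = ((12−2)/6)² = 2.778
te_Task 4 = (5 + 4·7 + 9)/6 = 42/6 = 7; σ²_Task 4 = ((9−5)/6)² = 0.444
te_Task 5 = (1 + 4·2 + 3)/6 = 12/6 = 2; σ²_Task 5 = ((3−1)/6)² = 0.111
te_Task 6 = (1 + 4·2 + 9)/6 = 18/6 = 3; σ²_Task 6 = ((9−1)/6)² = 1.778
te_Task 7 = (1 + 4·2 + 3)/6 = 12/6 = 2; σ²_Task 7 = ((3−1)/6)² = 0.111
te_Task 8 = (1 + 4·2 + 3)/6 = 12/6 = 2; σ²_Task 8 = ((3−1)/6)² = 0.111

Forward pass:
ES_Task 1 = 0; EF_Task 1 = 11
ES_Task 2 = 0; EF_Task 2 = 6
ES_Task 3 = 0; EF_Task 3 = 7
ES_Task 4 = 0; EF_Task 4 = 7
ES_Task 5 = 7; EF_Task 5 = 7+2 = 9
ES_Task 6 = 7; EF_Task 6 = 7+3 = 10
ES_Task 7 = 10; EF_Task 7 = 10+2 = 12
ES_Task 8 = max(EF_Task 1=11, EF_Task 2=6, EF_Task 3=7, EF_Task 5=9, EF_Task 7=12) = 12; EF_Task 8 = 12+2 = 14
Expected project duration μ = 14 days. Critical path: Task 4 → Task 6 → Task 7 → Task 8.

Variance along critical path = 0.444 + 1.778 + 0.111 + 0.111 = 2.444; σ = √2.444 = 1.563 days.
Z = (12 − 14) / 1.563 = -1.279
P(T ≤ 12) = Φ(-1.279) ≈ 0.100

0.100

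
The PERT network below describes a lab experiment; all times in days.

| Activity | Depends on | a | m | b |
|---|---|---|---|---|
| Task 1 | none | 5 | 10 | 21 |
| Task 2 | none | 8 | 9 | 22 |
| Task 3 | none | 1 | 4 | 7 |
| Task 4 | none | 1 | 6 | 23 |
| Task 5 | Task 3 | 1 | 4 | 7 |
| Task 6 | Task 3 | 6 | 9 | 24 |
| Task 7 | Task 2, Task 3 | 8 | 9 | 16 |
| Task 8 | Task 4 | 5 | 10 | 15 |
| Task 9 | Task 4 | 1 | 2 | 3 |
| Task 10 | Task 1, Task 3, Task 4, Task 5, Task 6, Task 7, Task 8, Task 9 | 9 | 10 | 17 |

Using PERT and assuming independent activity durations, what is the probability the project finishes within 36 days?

te_Task 1 = (5 + 4·10 + 21)/6 = 66/6 = 11; σ²_Task 1 = ((21−5)/6)² = 7.111
te_Task 2 = (8 + 4·9 + 22)/6 = 66/6 = 11; σ²_Task 2 = ((22−8)/6)² = 5.444
te_Task 3 = (1 + 4·4 + 7)/6 = 24/6 = 4; σ²_Task 3 = ((7−1)/6)² = 1.000
te_Task 4 = (1 + 4·6 + 23)/6 = 48/6 = 8; σ²_Task 4 = ((23−1)/6)² = 13.444
te_Task 5 = (1 + 4·4 + 7)/6 = 24/6 = 4; σ²_Task 5 = ((7−1)/6)² = 1.000
te_Task 6 = (6 + 4·9 + 24)/6 = 66/6 = 11; σ²_Task 6 = ((24−6)/6)² = 9.000
te_Task 7 = (8 + 4·9 + 16)/6 = 60/6 = 10; σ²_Task 7 = ((16−8)/6)² = 1.778
te_Task 8 = (5 + 4·10 + 15)/6 = 60/6 = 10; σ²_Task 8 = ((15−5)/6)² = 2.778
te_Task 9 = (1 + 4·2 + 3)/6 = 12/6 = 2; σ²_Task 9 = ((3−1)/6)² = 0.111
te_Task 10 = (9 + 4·10 + 17)/6 = 66/6 = 11; σ²_Task 10 = ((17−9)/6)² = 1.778

Forward pass:
ES_Task 1 = 0; EF_Task 1 = 11
ES_Task 2 = 0; EF_Task 2 = 11
ES_Task 3 = 0; EF_Task 3 = 4
ES_Task 4 = 0; EF_Task 4 = 8
ES_Task 5 = 4; EF_Task 5 = 4+4 = 8
ES_Task 6 = 4; EF_Task 6 = 4+11 = 15
ES_Task 7 = max(EF_Task 2=11, EF_Task 3=4) = 11; EF_Task 7 = 11+10 = 21
ES_Task 8 = 8; EF_Task 8 = 8+10 = 18
ES_Task 9 = 8; EF_Task 9 = 8+2 = 10
ES_Task 10 = max(EF_Task 1=11, EF_Task 3=4, EF_Task 4=8, EF_Task 5=8, EF_Task 6=15, EF_Task 7=21, EF_Task 8=18, EF_Task 9=10) = 21; EF_Task 10 = 21+11 = 32
Expected project duration μ = 32 days. Critical path: Task 2 → Task 7 → Task 10.

Variance along critical path = 5.444 + 1.778 + 1.778 = 9.000; σ = √9.000 = 3.000 days.
Z = (36 − 32) / 3.000 = 1.333
P(T ≤ 36) = Φ(1.333) ≈ 0.909

0.909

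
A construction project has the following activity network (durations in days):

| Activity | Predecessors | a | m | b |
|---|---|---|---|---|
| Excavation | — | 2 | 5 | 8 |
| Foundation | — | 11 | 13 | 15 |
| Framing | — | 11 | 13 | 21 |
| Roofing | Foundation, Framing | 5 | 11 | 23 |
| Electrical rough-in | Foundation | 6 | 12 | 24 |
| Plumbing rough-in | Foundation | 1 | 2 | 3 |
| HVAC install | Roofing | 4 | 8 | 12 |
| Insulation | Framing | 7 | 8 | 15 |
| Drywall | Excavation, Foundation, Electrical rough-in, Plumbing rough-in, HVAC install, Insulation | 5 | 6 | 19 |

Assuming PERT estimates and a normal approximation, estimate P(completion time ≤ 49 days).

te_Excavation = (2 + 4·5 + 8)/6 = 30/6 = 5; σ²_Excavation = ((8−2)/6)² = 1.000
te_Foundation = (11 + 4·13 + 15)/6 = 78/6 = 13; σ²_Foundation = ((15−11)/6)² = 0.444
te_Framing = (11 + 4·13 + 21)/6 = 84/6 = 14; σ²_Framing = ((21−11)/6)² = 2.778
te_Roofing = (5 + 4·11 + 23)/6 = 72/6 = 12; σ²_Roofing = ((23−5)/6)² = 9.000
te_Electrical rough-in = (6 + 4·12 + 24)/6 = 78/6 = 13; σ²_Electrical rough-in = ((24−6)/6)² = 9.000
te_Plumbing rough-in = (1 + 4·2 + 3)/6 = 12/6 = 2; σ²_Plumbing rough-in = ((3−1)/6)² = 0.111
te_HVAC install = (4 + 4·8 + 12)/6 = 48/6 = 8; σ²_HVAC install = ((12−4)/6)² = 1.778
te_Insulation = (7 + 4·8 + 15)/6 = 54/6 = 9; σ²_Insulation = ((15−7)/6)² = 1.778
te_Drywall = (5 + 4·6 + 19)/6 = 48/6 = 8; σ²_Drywall = ((19−5)/6)² = 5.444

Forward pass:
ES_Excavation = 0; EF_Excavation = 5
ES_Foundation = 0; EF_Foundation = 13
ES_Framing = 0; EF_Framing = 14
ES_Roofing = max(EF_Foundation=13, EF_Framing=14) = 14; EF_Roofing = 14+12 = 26
ES_Electrical rough-in = 13; EF_Electrical rough-in = 13+13 = 26
ES_Plumbing rough-in = 13; EF_Plumbing rough-in = 13+2 = 15
ES_HVAC install = 26; EF_HVAC install = 26+8 = 34
ES_Insulation = 14; EF_Insulation = 14+9 = 23
ES_Drywall = max(EF_Excavation=5, EF_Foundation=13, EF_Electrical rough-in=26, EF_Plumbing rough-in=15, EF_HVAC install=34, EF_Insulation=23) = 34; EF_Drywall = 34+8 = 42
Expected project duration μ = 42 days. Critical path: Framing → Roofing → HVAC install → Drywall.

Variance along critical path = 2.778 + 9.000 + 1.778 + 5.444 = 19.000; σ = √19.000 = 4.359 days.
Z = (49 − 42) / 4.359 = 1.606
P(T ≤ 49) = Φ(1.606) ≈ 0.946

0.946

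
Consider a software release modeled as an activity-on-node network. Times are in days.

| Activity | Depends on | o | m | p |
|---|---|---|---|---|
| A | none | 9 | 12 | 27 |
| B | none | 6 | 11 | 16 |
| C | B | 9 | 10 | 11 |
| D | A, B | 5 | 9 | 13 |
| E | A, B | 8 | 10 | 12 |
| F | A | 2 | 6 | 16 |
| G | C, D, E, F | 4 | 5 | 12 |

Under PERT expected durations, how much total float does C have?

3 days

te_A = (9 + 4·12 + 27)/6 = 84/6 = 14
te_B = (6 + 4·11 + 16)/6 = 66/6 = 11
te_C = (9 + 4·10 + 11)/6 = 60/6 = 10
te_D = (5 + 4·9 + 13)/6 = 54/6 = 9
te_E = (8 + 4·10 + 12)/6 = 60/6 = 10
te_F = (2 + 4·6 + 16)/6 = 42/6 = 7
te_G = (4 + 4·5 + 12)/6 = 36/6 = 6

Forward pass:
ES_A = 0; EF_A = 14
ES_B = 0; EF_B = 11
ES_C = 11; EF_C = 11+10 = 21
ES_D = max(EF_A=14, EF_B=11) = 14; EF_D = 14+9 = 23
ES_E = max(EF_A=14, EF_B=11) = 14; EF_E = 14+10 = 24
ES_F = 14; EF_F = 14+7 = 21
ES_G = max(EF_C=21, EF_D=23, EF_E=24, EF_F=21) = 24; EF_G = 24+6 = 30
Expected project duration μ = 30 days. Critical path: A → E → G.

Backward pass:
LF_G = 30; LS_G = 30−6 = 24
LF_F = LS_G = 24; LS_F = 24−7 = 17
LF_E = LS_G = 24; LS_E = 24−10 = 14
LF_D = LS_G = 24; LS_D = 24−9 = 15
LF_C = LS_G = 24; LS_C = 24−10 = 14
LF_B = min(LS_C=14, LS_D=15, LS_E=14) = 14; LS_B = 14−11 = 3
LF_A = min(LS_D=15, LS_E=14, LS_F=17) = 14; LS_A = 14−14 = 0
Slack_C = LS_C − ES_C = 14 − 11 = 3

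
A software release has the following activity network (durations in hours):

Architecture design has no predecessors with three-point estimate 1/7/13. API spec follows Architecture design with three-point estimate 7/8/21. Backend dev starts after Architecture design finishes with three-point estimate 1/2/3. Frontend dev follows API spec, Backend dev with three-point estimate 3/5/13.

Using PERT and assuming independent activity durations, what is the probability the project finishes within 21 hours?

te_Architecture design = (1 + 4·7 + 13)/6 = 42/6 = 7; σ²_Architecture design = ((13−1)/6)² = 4.000
te_API spec = (7 + 4·8 + 21)/6 = 60/6 = 10; σ²_API spec = ((21−7)/6)² = 5.444
te_Backend dev = (1 + 4·2 + 3)/6 = 12/6 = 2; σ²_Backend dev = ((3−1)/6)² = 0.111
te_Frontend dev = (3 + 4·5 + 13)/6 = 36/6 = 6; σ²_Frontend dev = ((13−3)/6)² = 2.778

Forward pass:
ES_Architecture design = 0; EF_Architecture design = 7
ES_API spec = 7; EF_API spec = 7+10 = 17
ES_Backend dev = 7; EF_Backend dev = 7+2 = 9
ES_Frontend dev = max(EF_API spec=17, EF_Backend dev=9) = 17; EF_Frontend dev = 17+6 = 23
Expected project duration μ = 23 hours. Critical path: Architecture design → API spec → Frontend dev.

Variance along critical path = 4.000 + 5.444 + 2.778 = 12.222; σ = √12.222 = 3.496 hours.
Z = (21 − 23) / 3.496 = -0.572
P(T ≤ 21) = Φ(-0.572) ≈ 0.284

0.284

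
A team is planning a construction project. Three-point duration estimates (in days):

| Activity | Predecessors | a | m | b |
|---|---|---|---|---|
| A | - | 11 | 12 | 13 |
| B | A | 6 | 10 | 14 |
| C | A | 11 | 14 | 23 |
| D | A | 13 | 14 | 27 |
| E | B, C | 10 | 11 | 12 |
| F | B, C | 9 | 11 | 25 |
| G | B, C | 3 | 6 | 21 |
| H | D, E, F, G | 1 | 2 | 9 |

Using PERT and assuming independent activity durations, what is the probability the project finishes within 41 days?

te_A = (11 + 4·12 + 13)/6 = 72/6 = 12; σ²_A = ((13−11)/6)² = 0.111
te_B = (6 + 4·10 + 14)/6 = 60/6 = 10; σ²_B = ((14−6)/6)² = 1.778
te_C = (11 + 4·14 + 23)/6 = 90/6 = 15; σ²_C = ((23−11)/6)² = 4.000
te_D = (13 + 4·14 + 27)/6 = 96/6 = 16; σ²_D = ((27−13)/6)² = 5.444
te_E = (10 + 4·11 + 12)/6 = 66/6 = 11; σ²_E = ((12−10)/6)² = 0.111
te_F = (9 + 4·11 + 25)/6 = 78/6 = 13; σ²_F = ((25−9)/6)² = 7.111
te_G = (3 + 4·6 + 21)/6 = 48/6 = 8; σ²_G = ((21−3)/6)² = 9.000
te_H = (1 + 4·2 + 9)/6 = 18/6 = 3; σ²_H = ((9−1)/6)² = 1.778

Forward pass:
ES_A = 0; EF_A = 12
ES_B = 12; EF_B = 12+10 = 22
ES_C = 12; EF_C = 12+15 = 27
ES_D = 12; EF_D = 12+16 = 28
ES_E = max(EF_B=22, EF_C=27) = 27; EF_E = 27+11 = 38
ES_F = max(EF_B=22, EF_C=27) = 27; EF_F = 27+13 = 40
ES_G = max(EF_B=22, EF_C=27) = 27; EF_G = 27+8 = 35
ES_H = max(EF_D=28, EF_E=38, EF_F=40, EF_G=35) = 40; EF_H = 40+3 = 43
Expected project duration μ = 43 days. Critical path: A → C → F → H.

Variance along critical path = 0.111 + 4.000 + 7.111 + 1.778 = 13.000; σ = √13.000 = 3.606 days.
Z = (41 − 43) / 3.606 = -0.555
P(T ≤ 41) = Φ(-0.555) ≈ 0.290

0.290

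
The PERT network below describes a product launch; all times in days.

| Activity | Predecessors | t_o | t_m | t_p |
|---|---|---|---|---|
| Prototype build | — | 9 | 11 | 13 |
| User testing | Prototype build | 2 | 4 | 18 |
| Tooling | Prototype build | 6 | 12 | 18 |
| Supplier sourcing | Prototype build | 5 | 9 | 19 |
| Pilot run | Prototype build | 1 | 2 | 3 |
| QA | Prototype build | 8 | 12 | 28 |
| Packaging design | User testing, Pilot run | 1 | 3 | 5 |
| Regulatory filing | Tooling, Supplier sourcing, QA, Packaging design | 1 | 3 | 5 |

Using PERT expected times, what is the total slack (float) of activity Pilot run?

te_Prototype build = (9 + 4·11 + 13)/6 = 66/6 = 11
te_User testing = (2 + 4·4 + 18)/6 = 36/6 = 6
te_Tooling = (6 + 4·12 + 18)/6 = 72/6 = 12
te_Supplier sourcing = (5 + 4·9 + 19)/6 = 60/6 = 10
te_Pilot run = (1 + 4·2 + 3)/6 = 12/6 = 2
te_QA = (8 + 4·12 + 28)/6 = 84/6 = 14
te_Packaging design = (1 + 4·3 + 5)/6 = 18/6 = 3
te_Regulatory filing = (1 + 4·3 + 5)/6 = 18/6 = 3

Forward pass:
ES_Prototype build = 0; EF_Prototype build = 11
ES_User testing = 11; EF_User testing = 11+6 = 17
ES_Tooling = 11; EF_Tooling = 11+12 = 23
ES_Supplier sourcing = 11; EF_Supplier sourcing = 11+10 = 21
ES_Pilot run = 11; EF_Pilot run = 11+2 = 13
ES_QA = 11; EF_QA = 11+14 = 25
ES_Packaging design = max(EF_User testing=17, EF_Pilot run=13) = 17; EF_Packaging design = 17+3 = 20
ES_Regulatory filing = max(EF_Tooling=23, EF_Supplier sourcing=21, EF_QA=25, EF_Packaging design=20) = 25; EF_Regulatory filing = 25+3 = 28
Expected project duration μ = 28 days. Critical path: Prototype build → QA → Regulatory filing.

Backward pass:
LF_Regulatory filing = 28; LS_Regulatory filing = 28−3 = 25
LF_Packaging design = LS_Regulatory filing = 25; LS_Packaging design = 25−3 = 22
LF_QA = LS_Regulatory filing = 25; LS_QA = 25−14 = 11
LF_Pilot run = LS_Packaging design = 22; LS_Pilot run = 22−2 = 20
LF_Supplier sourcing = LS_Regulatory filing = 25; LS_Supplier sourcing = 25−10 = 15
LF_Tooling = LS_Regulatory filing = 25; LS_Tooling = 25−12 = 13
LF_User testing = LS_Packaging design = 22; LS_User testing = 22−6 = 16
LF_Prototype build = min(LS_User testing=16, LS_Tooling=13, LS_Supplier sourcing=15, LS_Pilot run=20, LS_QA=11) = 11; LS_Prototype build = 11−11 = 0
Slack_Pilot run = LS_Pilot run − ES_Pilot run = 20 − 11 = 9

9 days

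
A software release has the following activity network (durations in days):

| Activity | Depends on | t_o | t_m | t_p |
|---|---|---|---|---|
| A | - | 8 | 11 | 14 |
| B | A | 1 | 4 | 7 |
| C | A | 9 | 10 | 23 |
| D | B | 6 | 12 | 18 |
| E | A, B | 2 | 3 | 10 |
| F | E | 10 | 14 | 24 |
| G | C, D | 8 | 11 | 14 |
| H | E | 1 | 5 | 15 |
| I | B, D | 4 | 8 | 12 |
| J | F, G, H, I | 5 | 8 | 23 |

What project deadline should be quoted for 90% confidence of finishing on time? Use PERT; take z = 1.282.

te_A = (8 + 4·11 + 14)/6 = 66/6 = 11; σ²_A = ((14−8)/6)² = 1.000
te_B = (1 + 4·4 + 7)/6 = 24/6 = 4; σ²_B = ((7−1)/6)² = 1.000
te_C = (9 + 4·10 + 23)/6 = 72/6 = 12; σ²_C = ((23−9)/6)² = 5.444
te_D = (6 + 4·12 + 18)/6 = 72/6 = 12; σ²_D = ((18−6)/6)² = 4.000
te_E = (2 + 4·3 + 10)/6 = 24/6 = 4; σ²_E = ((10−2)/6)² = 1.778
te_F = (10 + 4·14 + 24)/6 = 90/6 = 15; σ²_F = ((24−10)/6)² = 5.444
te_G = (8 + 4·11 + 14)/6 = 66/6 = 11; σ²_G = ((14−8)/6)² = 1.000
te_H = (1 + 4·5 + 15)/6 = 36/6 = 6; σ²_H = ((15−1)/6)² = 5.444
te_I = (4 + 4·8 + 12)/6 = 48/6 = 8; σ²_I = ((12−4)/6)² = 1.778
te_J = (5 + 4·8 + 23)/6 = 60/6 = 10; σ²_J = ((23−5)/6)² = 9.000

Forward pass:
ES_A = 0; EF_A = 11
ES_B = 11; EF_B = 11+4 = 15
ES_C = 11; EF_C = 11+12 = 23
ES_D = 15; EF_D = 15+12 = 27
ES_E = max(EF_A=11, EF_B=15) = 15; EF_E = 15+4 = 19
ES_F = 19; EF_F = 19+15 = 34
ES_G = max(EF_C=23, EF_D=27) = 27; EF_G = 27+11 = 38
ES_H = 19; EF_H = 19+6 = 25
ES_I = max(EF_B=15, EF_D=27) = 27; EF_I = 27+8 = 35
ES_J = max(EF_F=34, EF_G=38, EF_H=25, EF_I=35) = 38; EF_J = 38+10 = 48
Expected project duration μ = 48 days. Critical path: A → B → D → G → J.

Variance along critical path = 1.000 + 1.000 + 4.000 + 1.000 + 9.000 = 16.000; σ = 4.000 days.
D = μ + z·σ = 48 + 1.282·4.000 = 53.1 days

53.1 days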